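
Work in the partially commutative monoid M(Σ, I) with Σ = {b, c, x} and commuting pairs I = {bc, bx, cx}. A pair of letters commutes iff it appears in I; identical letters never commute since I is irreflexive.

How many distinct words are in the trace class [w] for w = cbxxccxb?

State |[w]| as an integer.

#0=c has no predecessor
#1=b has no predecessor
#2=x has no predecessor
#3=x depends on [2:x]
#4=c depends on [0:c]
#5=c depends on [4:c]
#6=x depends on [3:x]
#7=b depends on [1:b]
sources: [0:c, 1:b, 2:x]
N(rest) = Σ N(rest − s) over sources s of rest; N(one piece) = 1:
  size 1 → [5]=1  [6]=1  [7]=1
  size 2 → [1,7]=1  [3,6]=1  [4,5]=1  [5,6]=2  [5,7]=2  [6,7]=2
  size 3 → [0,4,5]=1  [1,5,7]=3  [1,6,7]=3  [2,3,6]=1  [3,5,6]=3  [3,6,7]=3  [4,5,6]=3  [4,5,7]=3  [5,6,7]=6
  size 4 → [0,4,5,6]=4  [0,4,5,7]=4  [1,3,6,7]=6  [1,4,5,7]=6  [1,5,6,7]=12  [2,3,5,6]=4  [2,3,6,7]=4  [3,4,5,6]=6  [3,5,6,7]=12  [4,5,6,7]=12
  size 5 → [0,1,4,5,7]=10  [0,3,4,5,6]=10  [0,4,5,6,7]=20  [1,2,3,6,7]=10  [1,3,5,6,7]=30  [1,4,5,6,7]=30  [2,3,4,5,6]=10  [2,3,5,6,7]=20  [3,4,5,6,7]=30
  size 6 → [0,1,4,5,6,7]=60  [0,2,3,4,5,6]=20  [0,3,4,5,6,7]=60  [1,2,3,5,6,7]=60  [1,3,4,5,6,7]=90  [2,3,4,5,6,7]=60
  first=0(c) contributes 210
  first=1(b) contributes 140
  first=2(x) contributes 210
|[w]| = 560

560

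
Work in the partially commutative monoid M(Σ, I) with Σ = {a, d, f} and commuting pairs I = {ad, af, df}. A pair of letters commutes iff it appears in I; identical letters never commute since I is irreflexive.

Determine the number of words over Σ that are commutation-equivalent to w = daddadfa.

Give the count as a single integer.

drop 0:d onto floor
drop 1:a onto floor
drop 2:d onto {0:d}
drop 3:d onto {2:d}
drop 4:a onto {1:a}
drop 5:d onto {3:d}
drop 6:f onto floor
drop 7:a onto {4:a}
ground layer = {0:d, 1:a, 6:f}
drop-orders for the pieces not yet dropped (sum over which currently-grounded one goes next):
  1 to go: {5} 1  {6} 1  {7} 1
  2 to go: {3,5} 1  {4,7} 1  {5,6} 2  {5,7} 2  {6,7} 2
  3 to go: {1,4,7} 1  {2,3,5} 1  {3,5,6} 3  {3,5,7} 3  {4,5,7} 3  {4,6,7} 3  {5,6,7} 6
  4 to go: {0,2,3,5} 1  {1,4,5,7} 4  {1,4,6,7} 4  {2,3,5,6} 4  {2,3,5,7} 4  {3,4,5,7} 6  {3,5,6,7} 12  {4,5,6,7} 12
  5 to go: {0,2,3,5,6} 5  {0,2,3,5,7} 5  {1,3,4,5,7} 10  {1,4,5,6,7} 20  {2,3,4,5,7} 10  {2,3,5,6,7} 20  {3,4,5,6,7} 30
  6 to go: {0,2,3,4,5,7} 15  {0,2,3,5,6,7} 30  {1,2,3,4,5,7} 20  {1,3,4,5,6,7} 60  {2,3,4,5,6,7} 60
  if 0:d drops first: 140 orders
  if 1:a drops first: 105 orders
  if 6:f drops first: 35 orders
heap linearizations: 280

280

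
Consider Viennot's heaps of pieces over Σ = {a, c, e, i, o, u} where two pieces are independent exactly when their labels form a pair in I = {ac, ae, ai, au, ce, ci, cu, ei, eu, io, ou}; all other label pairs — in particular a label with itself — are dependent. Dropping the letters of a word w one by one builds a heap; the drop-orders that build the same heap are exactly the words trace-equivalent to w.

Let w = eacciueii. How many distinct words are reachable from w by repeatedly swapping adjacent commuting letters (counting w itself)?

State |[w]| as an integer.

#0=e has no predecessor
#1=a has no predecessor
#2=c has no predecessor
#3=c depends on [2:c]
#4=i has no predecessor
#5=u depends on [4:i]
#6=e depends on [0:e]
#7=i depends on [5:u]
#8=i depends on [7:i]
sources: [0:e, 1:a, 2:c, 4:i]
N(rest) = Σ N(rest − s) over sources s of rest; N(one piece) = 1:
  size 1 → [1]=1  [3]=1  [6]=1  [8]=1
  size 2 → [0,6]=1  [1,3]=2  [1,6]=2  [1,8]=2  [2,3]=1  [3,6]=2  [3,8]=2  [6,8]=2  [7,8]=1
  size 3 → [0,1,6]=3  [0,3,6]=3  [0,6,8]=3  [1,2,3]=3  [1,3,6]=6  [1,3,8]=6  [1,6,8]=6  [1,7,8]=3  [2,3,6]=3  [2,3,8]=3  [3,6,8]=6  [3,7,8]=3  [5,7,8]=1  [6,7,8]=3
  size 4 → [0,1,3,6]=12  [0,1,6,8]=12  [0,2,3,6]=6  [0,3,6,8]=12  [0,6,7,8]=6  [1,2,3,6]=12  [1,2,3,8]=12  [1,3,6,8]=24  [1,3,7,8]=12  [1,5,7,8]=4  [1,6,7,8]=12  [2,3,6,8]=12  [2,3,7,8]=6  [3,5,7,8]=4  [3,6,7,8]=12  [4,5,7,8]=1  [5,6,7,8]=4
  size 5 → [0,1,2,3,6]=30  [0,1,3,6,8]=60  [0,1,6,7,8]=30  [0,2,3,6,8]=30  [0,3,6,7,8]=30  [0,5,6,7,8]=10  [1,2,3,6,8]=60  [1,2,3,7,8]=30  [1,3,5,7,8]=20  [1,3,6,7,8]=60  [1,4,5,7,8]=5  [1,5,6,7,8]=20  [2,3,5,7,8]=10  [2,3,6,7,8]=30  [3,4,5,7,8]=5  [3,5,6,7,8]=20  [4,5,6,7,8]=5
  size 6 → [0,1,2,3,6,8]=180  [0,1,3,6,7,8]=180  [0,1,5,6,7,8]=60  [0,2,3,6,7,8]=90  [0,3,5,6,7,8]=60  [0,4,5,6,7,8]=15  [1,2,3,5,7,8]=60  [1,2,3,6,7,8]=180  [1,3,4,5,7,8]=30  [1,3,5,6,7,8]=120  [1,4,5,6,7,8]=30  [2,3,4,5,7,8]=15  [2,3,5,6,7,8]=60  [3,4,5,6,7,8]=30
  size 7 → [0,1,2,3,6,7,8]=630  [0,1,3,5,6,7,8]=420  [0,1,4,5,6,7,8]=105  [0,2,3,5,6,7,8]=210  [0,3,4,5,6,7,8]=105  [1,2,3,4,5,7,8]=105  [1,2,3,5,6,7,8]=420  [1,3,4,5,6,7,8]=210  [2,3,4,5,6,7,8]=105
  first=0(e) contributes 840
  first=1(a) contributes 420
  first=2(c) contributes 840
  first=4(i) contributes 1680
|[w]| = 3780

3780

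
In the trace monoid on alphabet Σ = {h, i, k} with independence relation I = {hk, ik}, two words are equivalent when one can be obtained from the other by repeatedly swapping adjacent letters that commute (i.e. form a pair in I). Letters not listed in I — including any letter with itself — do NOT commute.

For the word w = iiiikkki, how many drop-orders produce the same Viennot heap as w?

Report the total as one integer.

#0=i has no predecessor
#1=i depends on [0:i]
#2=i depends on [1:i]
#3=i depends on [2:i]
#4=k has no predecessor
#5=k depends on [4:k]
#6=k depends on [5:k]
#7=i depends on [3:i]
sources: [0:i, 4:k]
N(rest) = Σ N(rest − s) over sources s of rest; N(one piece) = 1:
  size 1 → [6]=1  [7]=1
  size 2 → [3,7]=1  [5,6]=1  [6,7]=2
  size 3 → [2,3,7]=1  [3,6,7]=3  [4,5,6]=1  [5,6,7]=3
  size 4 → [1,2,3,7]=1  [2,3,6,7]=4  [3,5,6,7]=6  [4,5,6,7]=4
  size 5 → [0,1,2,3,7]=1  [1,2,3,6,7]=5  [2,3,5,6,7]=10  [3,4,5,6,7]=10
  size 6 → [0,1,2,3,6,7]=6  [1,2,3,5,6,7]=15  [2,3,4,5,6,7]=20
  first=0(i) contributes 35
  first=4(k) contributes 21
|[w]| = 56

56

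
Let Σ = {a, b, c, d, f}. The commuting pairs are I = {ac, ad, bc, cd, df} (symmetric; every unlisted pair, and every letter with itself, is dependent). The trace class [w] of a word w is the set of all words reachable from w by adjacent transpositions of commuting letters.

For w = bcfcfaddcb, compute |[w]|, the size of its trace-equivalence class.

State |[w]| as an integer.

134

0(b) covers ∅
1(c) covers ∅
2(f) covers 0:b, 1:c
3(c) covers 2:f
4(f) covers 3:c
5(a) covers 4:f
6(d) covers 0:b
7(d) covers 6:d
8(c) covers 4:f
9(b) covers 5:a, 7:d
floor of heap: 0:b, 1:c
completions by unplaced set U, small U first (add the entries for U minus each lowest piece of U):
  |U|=1: {8}:1  {9}:1
  |U|=2: {5,9}:1  {7,9}:1  {8,9}:2
  |U|=3: {5,7,9}:2  {5,8,9}:3  {6,7,9}:1  {7,8,9}:3
  |U|=4: {4,5,8,9}:3  {5,6,7,9}:3  {5,7,8,9}:8  {6,7,8,9}:4
  |U|=5: {3,4,5,8,9}:3  {4,5,7,8,9}:11  {5,6,7,8,9}:15
  |U|=6: {2,3,4,5,8,9}:3  {3,4,5,7,8,9}:14  {4,5,6,7,8,9}:26
  |U|=7: {1,2,3,4,5,8,9}:3  {2,3,4,5,7,8,9}:17  {3,4,5,6,7,8,9}:40
  |U|=8: {1,2,3,4,5,7,8,9}:20  {2,3,4,5,6,7,8,9}:57
  start at 0(b): 77
  start at 1(c): 57
sum over floor = 134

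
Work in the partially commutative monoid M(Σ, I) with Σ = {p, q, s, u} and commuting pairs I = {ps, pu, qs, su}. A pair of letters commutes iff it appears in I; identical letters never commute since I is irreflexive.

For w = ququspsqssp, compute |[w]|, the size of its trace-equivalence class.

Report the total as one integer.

660

#0=q has no predecessor
#1=u depends on [0:q]
#2=q depends on [1:u]
#3=u depends on [2:q]
#4=s has no predecessor
#5=p depends on [2:q]
#6=s depends on [4:s]
#7=q depends on [3:u, 5:p]
#8=s depends on [6:s]
#9=s depends on [8:s]
#10=p depends on [7:q]
sources: [0:q, 4:s]
N(rest) = Σ N(rest − s) over sources s of rest; N(one piece) = 1:
  size 1 → [9]=1  [10]=1
  size 2 → [7,10]=1  [8,9]=1  [9,10]=2
  size 3 → [3,7,10]=1  [5,7,10]=1  [6,8,9]=1  [7,9,10]=3  [8,9,10]=3
  size 4 → [3,5,7,10]=2  [3,7,9,10]=4  [4,6,8,9]=1  [5,7,9,10]=4  [6,8,9,10]=4  [7,8,9,10]=6
  size 5 → [2,3,5,7,10]=2  [3,5,7,9,10]=10  [3,7,8,9,10]=10  [4,6,8,9,10]=5  [5,7,8,9,10]=10  [6,7,8,9,10]=10
  size 6 → [1,2,3,5,7,10]=2  [2,3,5,7,9,10]=12  [3,5,7,8,9,10]=30  [3,6,7,8,9,10]=20  [4,6,7,8,9,10]=15  [5,6,7,8,9,10]=20
  size 7 → [0,1,2,3,5,7,10]=2  [1,2,3,5,7,9,10]=14  [2,3,5,7,8,9,10]=42  [3,4,6,7,8,9,10]=35  [3,5,6,7,8,9,10]=70  [4,5,6,7,8,9,10]=35
  size 8 → [0,1,2,3,5,7,9,10]=16  [1,2,3,5,7,8,9,10]=56  [2,3,5,6,7,8,9,10]=112  [3,4,5,6,7,8,9,10]=140
  size 9 → [0,1,2,3,5,7,8,9,10]=72  [1,2,3,5,6,7,8,9,10]=168  [2,3,4,5,6,7,8,9,10]=252
  first=0(q) contributes 420
  first=4(s) contributes 240
|[w]| = 660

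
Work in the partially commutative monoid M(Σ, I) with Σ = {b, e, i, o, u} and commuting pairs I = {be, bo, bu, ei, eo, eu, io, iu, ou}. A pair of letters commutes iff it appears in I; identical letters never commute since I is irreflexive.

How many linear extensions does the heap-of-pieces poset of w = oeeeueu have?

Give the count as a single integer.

105

piece 0:o — minimal
piece 1:e — minimal
piece 2:e rests on {1:e}
piece 3:e rests on {2:e}
piece 4:u — minimal
piece 5:e rests on {3:e}
piece 6:u rests on {4:u}
minimal pieces: {0:o, 1:e, 4:u}
ways to finish when only these pieces remain (= sum over removing one remaining piece with nothing left below it):
  1 left: {0}→1  {5}→1  {6}→1
  2 left: {0,5}→2  {0,6}→2  {3,5}→1  {4,6}→1  {5,6}→2
  3 left: {0,3,5}→3  {0,4,6}→3  {0,5,6}→6  {2,3,5}→1  {3,5,6}→3  {4,5,6}→3
  4 left: {0,2,3,5}→4  {0,3,5,6}→12  {0,4,5,6}→12  {1,2,3,5}→1  {2,3,5,6}→4  {3,4,5,6}→6
  5 left: {0,1,2,3,5}→5  {0,2,3,5,6}→20  {0,3,4,5,6}→30  {1,2,3,5,6}→5  {2,3,4,5,6}→10
  placing 0:o first → 15 extensions
  placing 1:e first → 60 extensions
  placing 4:u first → 30 extensions
total linear extensions = 105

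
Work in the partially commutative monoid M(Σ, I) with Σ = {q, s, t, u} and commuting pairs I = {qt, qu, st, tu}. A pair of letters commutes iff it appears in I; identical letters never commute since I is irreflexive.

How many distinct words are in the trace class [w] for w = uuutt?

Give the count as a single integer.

10

piece 0:u — minimal
piece 1:u rests on {0:u}
piece 2:u rests on {1:u}
piece 3:t — minimal
piece 4:t rests on {3:t}
minimal pieces: {0:u, 3:t}
ways to finish when only these pieces remain (= sum over removing one remaining piece with nothing left below it):
  1 left: {2}→1  {4}→1
  2 left: {1,2}→1  {2,4}→2  {3,4}→1
  3 left: {0,1,2}→1  {1,2,4}→3  {2,3,4}→3
  placing 0:u first → 6 extensions
  placing 3:t first → 4 extensions
total linear extensions = 10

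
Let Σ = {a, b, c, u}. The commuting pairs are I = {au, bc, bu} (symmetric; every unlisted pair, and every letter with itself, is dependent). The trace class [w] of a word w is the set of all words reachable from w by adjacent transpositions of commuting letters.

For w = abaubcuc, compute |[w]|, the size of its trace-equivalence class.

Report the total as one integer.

17

piece 0:a — minimal
piece 1:b rests on {0:a}
piece 2:a rests on {1:b}
piece 3:u — minimal
piece 4:b rests on {2:a}
piece 5:c rests on {2:a, 3:u}
piece 6:u rests on {5:c}
piece 7:c rests on {6:u}
minimal pieces: {0:a, 3:u}
ways to finish when only these pieces remain (= sum over removing one remaining piece with nothing left below it):
  1 left: {4}→1  {7}→1
  2 left: {4,7}→2  {6,7}→1
  3 left: {4,6,7}→3  {5,6,7}→1
  4 left: {3,5,6,7}→1  {4,5,6,7}→4
  5 left: {2,4,5,6,7}→4  {3,4,5,6,7}→5
  6 left: {1,2,4,5,6,7}→4  {2,3,4,5,6,7}→9
  placing 0:a first → 13 extensions
  placing 3:u first → 4 extensions
total linear extensions = 17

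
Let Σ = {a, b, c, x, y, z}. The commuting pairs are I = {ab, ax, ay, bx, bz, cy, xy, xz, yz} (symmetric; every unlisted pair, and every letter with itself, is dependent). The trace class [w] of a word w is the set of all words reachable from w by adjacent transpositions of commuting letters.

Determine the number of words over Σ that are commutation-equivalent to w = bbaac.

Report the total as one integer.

#0=b has no predecessor
#1=b depends on [0:b]
#2=a has no predecessor
#3=a depends on [2:a]
#4=c depends on [1:b, 3:a]
sources: [0:b, 2:a]
N(rest) = Σ N(rest − s) over sources s of rest; N(one piece) = 1:
  size 1 → [4]=1
  size 2 → [1,4]=1  [3,4]=1
  size 3 → [0,1,4]=1  [1,3,4]=2  [2,3,4]=1
  first=0(b) contributes 3
  first=2(a) contributes 3
|[w]| = 6

6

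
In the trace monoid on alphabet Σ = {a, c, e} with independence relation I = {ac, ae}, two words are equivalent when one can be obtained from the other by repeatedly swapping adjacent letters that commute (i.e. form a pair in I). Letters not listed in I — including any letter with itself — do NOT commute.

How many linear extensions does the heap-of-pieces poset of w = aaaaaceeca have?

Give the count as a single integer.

210

piece 0:a — minimal
piece 1:a rests on {0:a}
piece 2:a rests on {1:a}
piece 3:a rests on {2:a}
piece 4:a rests on {3:a}
piece 5:c — minimal
piece 6:e rests on {5:c}
piece 7:e rests on {6:e}
piece 8:c rests on {7:e}
piece 9:a rests on {4:a}
minimal pieces: {0:a, 5:c}
ways to finish when only these pieces remain (= sum over removing one remaining piece with nothing left below it):
  1 left: {8}→1  {9}→1
  2 left: {4,9}→1  {7,8}→1  {8,9}→2
  3 left: {3,4,9}→1  {4,8,9}→3  {6,7,8}→1  {7,8,9}→3
  4 left: {2,3,4,9}→1  {3,4,8,9}→4  {4,7,8,9}→6  {5,6,7,8}→1  {6,7,8,9}→4
  5 left: {1,2,3,4,9}→1  {2,3,4,8,9}→5  {3,4,7,8,9}→10  {4,6,7,8,9}→10  {5,6,7,8,9}→5
  6 left: {0,1,2,3,4,9}→1  {1,2,3,4,8,9}→6  {2,3,4,7,8,9}→15  {3,4,6,7,8,9}→20  {4,5,6,7,8,9}→15
  7 left: {0,1,2,3,4,8,9}→7  {1,2,3,4,7,8,9}→21  {2,3,4,6,7,8,9}→35  {3,4,5,6,7,8,9}→35
  8 left: {0,1,2,3,4,7,8,9}→28  {1,2,3,4,6,7,8,9}→56  {2,3,4,5,6,7,8,9}→70
  placing 0:a first → 126 extensions
  placing 5:c first → 84 extensions
total linear extensions = 210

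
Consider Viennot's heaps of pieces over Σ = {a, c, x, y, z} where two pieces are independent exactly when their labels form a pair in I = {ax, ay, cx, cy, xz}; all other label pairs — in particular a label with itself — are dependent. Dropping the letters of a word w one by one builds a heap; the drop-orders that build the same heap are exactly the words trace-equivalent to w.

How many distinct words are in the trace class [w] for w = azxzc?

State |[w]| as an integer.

piece 0:a — minimal
piece 1:z rests on {0:a}
piece 2:x — minimal
piece 3:z rests on {1:z}
piece 4:c rests on {3:z}
minimal pieces: {0:a, 2:x}
ways to finish when only these pieces remain (= sum over removing one remaining piece with nothing left below it):
  1 left: {2}→1  {4}→1
  2 left: {2,4}→2  {3,4}→1
  3 left: {1,3,4}→1  {2,3,4}→3
  placing 0:a first → 4 extensions
  placing 2:x first → 1 extensions
total linear extensions = 5

5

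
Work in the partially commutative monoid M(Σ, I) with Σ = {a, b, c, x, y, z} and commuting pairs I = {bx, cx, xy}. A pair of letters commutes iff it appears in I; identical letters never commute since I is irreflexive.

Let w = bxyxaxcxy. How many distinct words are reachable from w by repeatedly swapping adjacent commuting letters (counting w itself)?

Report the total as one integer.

36

#0=b has no predecessor
#1=x has no predecessor
#2=y depends on [0:b]
#3=x depends on [1:x]
#4=a depends on [2:y, 3:x]
#5=x depends on [4:a]
#6=c depends on [4:a]
#7=x depends on [5:x]
#8=y depends on [6:c]
sources: [0:b, 1:x]
N(rest) = Σ N(rest − s) over sources s of rest; N(one piece) = 1:
  size 1 → [7]=1  [8]=1
  size 2 → [5,7]=1  [6,8]=1  [7,8]=2
  size 3 → [5,7,8]=3  [6,7,8]=3
  size 4 → [5,6,7,8]=6
  size 5 → [4,5,6,7,8]=6
  size 6 → [2,4,5,6,7,8]=6  [3,4,5,6,7,8]=6
  size 7 → [0,2,4,5,6,7,8]=6  [1,3,4,5,6,7,8]=6  [2,3,4,5,6,7,8]=12
  first=0(b) contributes 18
  first=1(x) contributes 18
|[w]| = 36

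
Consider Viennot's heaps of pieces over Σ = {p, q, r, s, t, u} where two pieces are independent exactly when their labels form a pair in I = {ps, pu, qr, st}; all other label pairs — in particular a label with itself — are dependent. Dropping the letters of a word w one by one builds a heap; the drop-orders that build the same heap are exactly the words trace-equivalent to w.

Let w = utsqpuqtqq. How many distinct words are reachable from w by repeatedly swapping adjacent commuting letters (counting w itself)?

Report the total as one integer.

4

0(u) covers ∅
1(t) covers 0:u
2(s) covers 0:u
3(q) covers 1:t, 2:s
4(p) covers 3:q
5(u) covers 3:q
6(q) covers 4:p, 5:u
7(t) covers 6:q
8(q) covers 7:t
9(q) covers 8:q
floor of heap: 0:u
completions by unplaced set U, small U first (add the entries for U minus each lowest piece of U):
  |U|=1: {9}:1
  |U|=2: {8,9}:1
  |U|=3: {7,8,9}:1
  |U|=4: {6,7,8,9}:1
  |U|=5: {4,6,7,8,9}:1  {5,6,7,8,9}:1
  |U|=6: {4,5,6,7,8,9}:2
  |U|=7: {3,4,5,6,7,8,9}:2
  |U|=8: {1,3,4,5,6,7,8,9}:2  {2,3,4,5,6,7,8,9}:2
  start at 0(u): 4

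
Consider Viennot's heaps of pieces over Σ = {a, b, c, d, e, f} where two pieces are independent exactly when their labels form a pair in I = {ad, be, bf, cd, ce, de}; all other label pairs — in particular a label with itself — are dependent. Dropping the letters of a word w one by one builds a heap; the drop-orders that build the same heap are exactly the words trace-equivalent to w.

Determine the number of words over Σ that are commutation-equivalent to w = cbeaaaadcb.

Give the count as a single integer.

19

0(c) covers ∅
1(b) covers 0:c
2(e) covers ∅
3(a) covers 1:b, 2:e
4(a) covers 3:a
5(a) covers 4:a
6(a) covers 5:a
7(d) covers 1:b
8(c) covers 6:a
9(b) covers 7:d, 8:c
floor of heap: 0:c, 2:e
completions by unplaced set U, small U first (add the entries for U minus each lowest piece of U):
  |U|=1: {9}:1
  |U|=2: {7,9}:1  {8,9}:1
  |U|=3: {6,8,9}:1  {7,8,9}:2
  |U|=4: {5,6,8,9}:1  {6,7,8,9}:3
  |U|=5: {4,5,6,8,9}:1  {5,6,7,8,9}:4
  |U|=6: {3,4,5,6,8,9}:1  {4,5,6,7,8,9}:5
  |U|=7: {2,3,4,5,6,8,9}:1  {3,4,5,6,7,8,9}:6
  |U|=8: {1,3,4,5,6,7,8,9}:6  {2,3,4,5,6,7,8,9}:7
  start at 0(c): 13
  start at 2(e): 6
sum over floor = 19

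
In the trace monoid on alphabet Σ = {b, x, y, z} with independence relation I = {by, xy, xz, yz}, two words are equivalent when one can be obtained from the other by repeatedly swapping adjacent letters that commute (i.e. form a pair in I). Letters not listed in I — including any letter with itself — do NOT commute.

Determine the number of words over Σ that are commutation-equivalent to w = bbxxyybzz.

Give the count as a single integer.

36

drop 0:b onto floor
drop 1:b onto {0:b}
drop 2:x onto {1:b}
drop 3:x onto {2:x}
drop 4:y onto floor
drop 5:y onto {4:y}
drop 6:b onto {3:x}
drop 7:z onto {6:b}
drop 8:z onto {7:z}
ground layer = {0:b, 4:y}
drop-orders for the pieces not yet dropped (sum over which currently-grounded one goes next):
  1 to go: {5} 1  {8} 1
  2 to go: {4,5} 1  {5,8} 2  {7,8} 1
  3 to go: {4,5,8} 3  {5,7,8} 3  {6,7,8} 1
  4 to go: {3,6,7,8} 1  {4,5,7,8} 6  {5,6,7,8} 4
  5 to go: {2,3,6,7,8} 1  {3,5,6,7,8} 5  {4,5,6,7,8} 10
  6 to go: {1,2,3,6,7,8} 1  {2,3,5,6,7,8} 6  {3,4,5,6,7,8} 15
  7 to go: {0,1,2,3,6,7,8} 1  {1,2,3,5,6,7,8} 7  {2,3,4,5,6,7,8} 21
  if 0:b drops first: 28 orders
  if 4:y drops first: 8 orders
heap linearizations: 36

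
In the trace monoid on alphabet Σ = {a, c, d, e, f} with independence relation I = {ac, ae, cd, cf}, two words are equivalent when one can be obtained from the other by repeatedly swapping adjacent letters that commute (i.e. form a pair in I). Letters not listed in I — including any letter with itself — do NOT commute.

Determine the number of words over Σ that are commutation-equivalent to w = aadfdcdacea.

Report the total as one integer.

piece 0:a — minimal
piece 1:a rests on {0:a}
piece 2:d rests on {1:a}
piece 3:f rests on {2:d}
piece 4:d rests on {3:f}
piece 5:c — minimal
piece 6:d rests on {4:d}
piece 7:a rests on {6:d}
piece 8:c rests on {5:c}
piece 9:e rests on {6:d, 8:c}
piece 10:a rests on {7:a}
minimal pieces: {0:a, 5:c}
ways to finish when only these pieces remain (= sum over removing one remaining piece with nothing left below it):
  1 left: {9}→1  {10}→1
  2 left: {7,10}→1  {8,9}→1  {9,10}→2
  3 left: {5,8,9}→1  {7,9,10}→3  {8,9,10}→3
  4 left: {5,8,9,10}→4  {6,7,9,10}→3  {7,8,9,10}→6
  5 left: {4,6,7,9,10}→3  {5,7,8,9,10}→10  {6,7,8,9,10}→9
  6 left: {3,4,6,7,9,10}→3  {4,6,7,8,9,10}→12  {5,6,7,8,9,10}→19
  7 left: {2,3,4,6,7,9,10}→3  {3,4,6,7,8,9,10}→15  {4,5,6,7,8,9,10}→31
  8 left: {1,2,3,4,6,7,9,10}→3  {2,3,4,6,7,8,9,10}→18  {3,4,5,6,7,8,9,10}→46
  9 left: {0,1,2,3,4,6,7,9,10}→3  {1,2,3,4,6,7,8,9,10}→21  {2,3,4,5,6,7,8,9,10}→64
  placing 0:a first → 85 extensions
  placing 5:c first → 24 extensions
total linear extensions = 109

109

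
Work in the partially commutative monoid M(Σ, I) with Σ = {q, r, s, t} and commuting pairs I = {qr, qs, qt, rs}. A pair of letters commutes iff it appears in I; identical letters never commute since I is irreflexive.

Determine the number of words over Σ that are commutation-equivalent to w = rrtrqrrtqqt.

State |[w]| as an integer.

165

0(r) covers ∅
1(r) covers 0:r
2(t) covers 1:r
3(r) covers 2:t
4(q) covers ∅
5(r) covers 3:r
6(r) covers 5:r
7(t) covers 6:r
8(q) covers 4:q
9(q) covers 8:q
10(t) covers 7:t
floor of heap: 0:r, 4:q
completions by unplaced set U, small U first (add the entries for U minus each lowest piece of U):
  |U|=1: {9}:1  {10}:1
  |U|=2: {7,10}:1  {8,9}:1  {9,10}:2
  |U|=3: {4,8,9}:1  {6,7,10}:1  {7,9,10}:3  {8,9,10}:3
  |U|=4: {4,8,9,10}:4  {5,6,7,10}:1  {6,7,9,10}:4  {7,8,9,10}:6
  |U|=5: {3,5,6,7,10}:1  {4,7,8,9,10}:10  {5,6,7,9,10}:5  {6,7,8,9,10}:10
  |U|=6: {2,3,5,6,7,10}:1  {3,5,6,7,9,10}:6  {4,6,7,8,9,10}:20  {5,6,7,8,9,10}:15
  |U|=7: {1,2,3,5,6,7,10}:1  {2,3,5,6,7,9,10}:7  {3,5,6,7,8,9,10}:21  {4,5,6,7,8,9,10}:35
  |U|=8: {0,1,2,3,5,6,7,10}:1  {1,2,3,5,6,7,9,10}:8  {2,3,5,6,7,8,9,10}:28  {3,4,5,6,7,8,9,10}:56
  |U|=9: {0,1,2,3,5,6,7,9,10}:9  {1,2,3,5,6,7,8,9,10}:36  {2,3,4,5,6,7,8,9,10}:84
  start at 0(r): 120
  start at 4(q): 45
sum over floor = 165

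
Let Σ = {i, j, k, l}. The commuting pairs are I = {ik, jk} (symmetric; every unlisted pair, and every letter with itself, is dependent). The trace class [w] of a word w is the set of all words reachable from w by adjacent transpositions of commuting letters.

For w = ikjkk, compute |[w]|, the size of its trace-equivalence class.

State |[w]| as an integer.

10

0(i) covers ∅
1(k) covers ∅
2(j) covers 0:i
3(k) covers 1:k
4(k) covers 3:k
floor of heap: 0:i, 1:k
completions by unplaced set U, small U first (add the entries for U minus each lowest piece of U):
  |U|=1: {2}:1  {4}:1
  |U|=2: {0,2}:1  {2,4}:2  {3,4}:1
  |U|=3: {0,2,4}:3  {1,3,4}:1  {2,3,4}:3
  start at 0(i): 4
  start at 1(k): 6
sum over floor = 10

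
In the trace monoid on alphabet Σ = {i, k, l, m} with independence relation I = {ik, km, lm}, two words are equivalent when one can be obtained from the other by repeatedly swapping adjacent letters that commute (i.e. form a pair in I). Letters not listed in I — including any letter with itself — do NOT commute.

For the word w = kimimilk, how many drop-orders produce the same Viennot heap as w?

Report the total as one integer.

0(k) covers ∅
1(i) covers ∅
2(m) covers 1:i
3(i) covers 2:m
4(m) covers 3:i
5(i) covers 4:m
6(l) covers 0:k, 5:i
7(k) covers 6:l
floor of heap: 0:k, 1:i
completions by unplaced set U, small U first (add the entries for U minus each lowest piece of U):
  |U|=1: {7}:1
  |U|=2: {6,7}:1
  |U|=3: {0,6,7}:1  {5,6,7}:1
  |U|=4: {0,5,6,7}:2  {4,5,6,7}:1
  |U|=5: {0,4,5,6,7}:3  {3,4,5,6,7}:1
  |U|=6: {0,3,4,5,6,7}:4  {2,3,4,5,6,7}:1
  start at 0(k): 1
  start at 1(i): 5
sum over floor = 6

6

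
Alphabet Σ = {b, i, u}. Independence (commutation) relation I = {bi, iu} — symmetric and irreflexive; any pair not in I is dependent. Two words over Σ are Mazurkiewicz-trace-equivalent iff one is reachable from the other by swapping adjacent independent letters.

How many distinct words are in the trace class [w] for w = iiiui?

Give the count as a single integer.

5

piece 0:i — minimal
piece 1:i rests on {0:i}
piece 2:i rests on {1:i}
piece 3:u — minimal
piece 4:i rests on {2:i}
minimal pieces: {0:i, 3:u}
ways to finish when only these pieces remain (= sum over removing one remaining piece with nothing left below it):
  1 left: {3}→1  {4}→1
  2 left: {2,4}→1  {3,4}→2
  3 left: {1,2,4}→1  {2,3,4}→3
  placing 0:i first → 4 extensions
  placing 3:u first → 1 extensions
total linear extensions = 5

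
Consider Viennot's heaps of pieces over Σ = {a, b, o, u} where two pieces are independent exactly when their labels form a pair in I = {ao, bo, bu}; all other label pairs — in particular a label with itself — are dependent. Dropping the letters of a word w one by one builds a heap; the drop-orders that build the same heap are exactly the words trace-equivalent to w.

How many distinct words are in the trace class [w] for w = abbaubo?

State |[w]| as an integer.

3

piece 0:a — minimal
piece 1:b rests on {0:a}
piece 2:b rests on {1:b}
piece 3:a rests on {2:b}
piece 4:u rests on {3:a}
piece 5:b rests on {3:a}
piece 6:o rests on {4:u}
minimal pieces: {0:a}
ways to finish when only these pieces remain (= sum over removing one remaining piece with nothing left below it):
  1 left: {5}→1  {6}→1
  2 left: {4,6}→1  {5,6}→2
  3 left: {4,5,6}→3
  4 left: {3,4,5,6}→3
  5 left: {2,3,4,5,6}→3
  placing 0:a first → 3 extensions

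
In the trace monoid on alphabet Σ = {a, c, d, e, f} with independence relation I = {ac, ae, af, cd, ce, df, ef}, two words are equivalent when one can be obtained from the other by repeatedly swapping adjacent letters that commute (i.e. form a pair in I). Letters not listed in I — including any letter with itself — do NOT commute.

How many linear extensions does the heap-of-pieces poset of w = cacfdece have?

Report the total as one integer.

70

#0=c has no predecessor
#1=a has no predecessor
#2=c depends on [0:c]
#3=f depends on [2:c]
#4=d depends on [1:a]
#5=e depends on [4:d]
#6=c depends on [3:f]
#7=e depends on [5:e]
sources: [0:c, 1:a]
N(rest) = Σ N(rest − s) over sources s of rest; N(one piece) = 1:
  size 1 → [6]=1  [7]=1
  size 2 → [3,6]=1  [5,7]=1  [6,7]=2
  size 3 → [2,3,6]=1  [3,6,7]=3  [4,5,7]=1  [5,6,7]=3
  size 4 → [0,2,3,6]=1  [1,4,5,7]=1  [2,3,6,7]=4  [3,5,6,7]=6  [4,5,6,7]=4
  size 5 → [0,2,3,6,7]=5  [1,4,5,6,7]=5  [2,3,5,6,7]=10  [3,4,5,6,7]=10
  size 6 → [0,2,3,5,6,7]=15  [1,3,4,5,6,7]=15  [2,3,4,5,6,7]=20
  first=0(c) contributes 35
  first=1(a) contributes 35
|[w]| = 70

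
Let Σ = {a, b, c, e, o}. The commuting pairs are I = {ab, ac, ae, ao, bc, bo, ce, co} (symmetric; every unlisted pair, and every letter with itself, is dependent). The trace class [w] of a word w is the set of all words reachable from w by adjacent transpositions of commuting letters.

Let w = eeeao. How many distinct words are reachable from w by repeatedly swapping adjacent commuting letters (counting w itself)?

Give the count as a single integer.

5

piece 0:e — minimal
piece 1:e rests on {0:e}
piece 2:e rests on {1:e}
piece 3:a — minimal
piece 4:o rests on {2:e}
minimal pieces: {0:e, 3:a}
ways to finish when only these pieces remain (= sum over removing one remaining piece with nothing left below it):
  1 left: {3}→1  {4}→1
  2 left: {2,4}→1  {3,4}→2
  3 left: {1,2,4}→1  {2,3,4}→3
  placing 0:e first → 4 extensions
  placing 3:a first → 1 extensions
total linear extensions = 5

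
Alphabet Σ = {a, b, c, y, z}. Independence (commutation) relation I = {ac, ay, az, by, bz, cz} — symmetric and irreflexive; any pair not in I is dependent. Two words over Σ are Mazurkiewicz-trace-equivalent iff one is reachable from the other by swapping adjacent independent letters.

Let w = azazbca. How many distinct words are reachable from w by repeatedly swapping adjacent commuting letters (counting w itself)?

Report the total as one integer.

42

piece 0:a — minimal
piece 1:z — minimal
piece 2:a rests on {0:a}
piece 3:z rests on {1:z}
piece 4:b rests on {2:a}
piece 5:c rests on {4:b}
piece 6:a rests on {4:b}
minimal pieces: {0:a, 1:z}
ways to finish when only these pieces remain (= sum over removing one remaining piece with nothing left below it):
  1 left: {3}→1  {5}→1  {6}→1
  2 left: {1,3}→1  {3,5}→2  {3,6}→2  {5,6}→2
  3 left: {1,3,5}→3  {1,3,6}→3  {3,5,6}→6  {4,5,6}→2
  4 left: {1,3,5,6}→12  {2,4,5,6}→2  {3,4,5,6}→8
  5 left: {0,2,4,5,6}→2  {1,3,4,5,6}→20  {2,3,4,5,6}→10
  placing 0:a first → 30 extensions
  placing 1:z first → 12 extensions
total linear extensions = 42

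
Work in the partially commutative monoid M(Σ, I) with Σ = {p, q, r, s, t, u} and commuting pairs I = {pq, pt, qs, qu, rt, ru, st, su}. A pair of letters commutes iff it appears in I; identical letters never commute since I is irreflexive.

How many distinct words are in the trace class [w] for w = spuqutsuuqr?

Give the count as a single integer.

208

0(s) covers ∅
1(p) covers 0:s
2(u) covers 1:p
3(q) covers ∅
4(u) covers 2:u
5(t) covers 3:q, 4:u
6(s) covers 1:p
7(u) covers 5:t
8(u) covers 7:u
9(q) covers 5:t
10(r) covers 6:s, 9:q
floor of heap: 0:s, 3:q
completions by unplaced set U, small U first (add the entries for U minus each lowest piece of U):
  |U|=1: {8}:1  {10}:1
  |U|=2: {6,10}:1  {7,8}:1  {8,10}:2  {9,10}:1
  |U|=3: {6,8,10}:3  {6,9,10}:2  {7,8,10}:3  {8,9,10}:3
  |U|=4: {6,7,8,10}:6  {6,8,9,10}:8  {7,8,9,10}:6
  |U|=5: {5,7,8,9,10}:6  {6,7,8,9,10}:20
  |U|=6: {3,5,7,8,9,10}:6  {4,5,7,8,9,10}:6  {5,6,7,8,9,10}:26
  |U|=7: {2,4,5,7,8,9,10}:6  {3,4,5,7,8,9,10}:12  {3,5,6,7,8,9,10}:32  {4,5,6,7,8,9,10}:32
  |U|=8: {2,3,4,5,7,8,9,10}:18  {2,4,5,6,7,8,9,10}:38  {3,4,5,6,7,8,9,10}:76
  |U|=9: {1,2,4,5,6,7,8,9,10}:38  {2,3,4,5,6,7,8,9,10}:132
  start at 0(s): 170
  start at 3(q): 38
sum over floor = 208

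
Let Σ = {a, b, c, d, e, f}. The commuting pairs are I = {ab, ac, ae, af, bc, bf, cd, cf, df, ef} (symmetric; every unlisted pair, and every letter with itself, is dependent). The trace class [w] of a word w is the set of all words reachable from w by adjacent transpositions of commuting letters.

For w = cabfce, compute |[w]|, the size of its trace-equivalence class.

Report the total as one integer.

0(c) covers ∅
1(a) covers ∅
2(b) covers ∅
3(f) covers ∅
4(c) covers 0:c
5(e) covers 2:b, 4:c
floor of heap: 0:c, 1:a, 2:b, 3:f
completions by unplaced set U, small U first (add the entries for U minus each lowest piece of U):
  |U|=1: {1}:1  {3}:1  {5}:1
  |U|=2: {1,3}:2  {1,5}:2  {2,5}:1  {3,5}:2  {4,5}:1
  |U|=3: {0,4,5}:1  {1,2,5}:3  {1,3,5}:6  {1,4,5}:3  {2,3,5}:3  {2,4,5}:2  {3,4,5}:3
  |U|=4: {0,1,4,5}:4  {0,2,4,5}:3  {0,3,4,5}:4  {1,2,3,5}:12  {1,2,4,5}:8  {1,3,4,5}:12  {2,3,4,5}:8
  start at 0(c): 40
  start at 1(a): 15
  start at 2(b): 20
  start at 3(f): 15
sum over floor = 90

90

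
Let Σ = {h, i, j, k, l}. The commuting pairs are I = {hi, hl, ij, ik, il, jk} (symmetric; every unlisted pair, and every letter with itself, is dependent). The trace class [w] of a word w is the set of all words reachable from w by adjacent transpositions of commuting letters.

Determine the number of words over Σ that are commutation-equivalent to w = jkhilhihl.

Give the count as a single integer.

drop 0:j onto floor
drop 1:k onto floor
drop 2:h onto {0:j, 1:k}
drop 3:i onto floor
drop 4:l onto {0:j, 1:k}
drop 5:h onto {2:h}
drop 6:i onto {3:i}
drop 7:h onto {5:h}
drop 8:l onto {4:l}
ground layer = {0:j, 1:k, 3:i}
drop-orders for the pieces not yet dropped (sum over which currently-grounded one goes next):
  1 to go: {6} 1  {7} 1  {8} 1
  2 to go: {3,6} 1  {4,8} 1  {5,7} 1  {6,7} 2  {6,8} 2  {7,8} 2
  3 to go: {2,5,7} 1  {3,6,7} 3  {3,6,8} 3  {4,6,8} 3  {4,7,8} 3  {5,6,7} 3  {5,7,8} 3  {6,7,8} 6
  4 to go: {2,5,6,7} 4  {2,5,7,8} 4  {3,4,6,8} 6  {3,5,6,7} 6  {3,6,7,8} 12  {4,5,7,8} 6  {4,6,7,8} 12  {5,6,7,8} 12
  5 to go: {2,3,5,6,7} 10  {2,4,5,7,8} 10  {2,5,6,7,8} 20  {3,4,6,7,8} 30  {3,5,6,7,8} 30  {4,5,6,7,8} 30
  6 to go: {0,2,4,5,7,8} 10  {1,2,4,5,7,8} 10  {2,3,5,6,7,8} 60  {2,4,5,6,7,8} 60  {3,4,5,6,7,8} 90
  7 to go: {0,1,2,4,5,7,8} 20  {0,2,4,5,6,7,8} 70  {1,2,4,5,6,7,8} 70  {2,3,4,5,6,7,8} 210
  if 0:j drops first: 280 orders
  if 1:k drops first: 280 orders
  if 3:i drops first: 160 orders
heap linearizations: 720

720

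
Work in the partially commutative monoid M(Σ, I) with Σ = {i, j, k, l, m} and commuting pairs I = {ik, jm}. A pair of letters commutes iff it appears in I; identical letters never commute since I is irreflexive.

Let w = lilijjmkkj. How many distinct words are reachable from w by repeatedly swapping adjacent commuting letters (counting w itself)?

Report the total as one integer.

0(l) covers ∅
1(i) covers 0:l
2(l) covers 1:i
3(i) covers 2:l
4(j) covers 3:i
5(j) covers 4:j
6(m) covers 3:i
7(k) covers 5:j, 6:m
8(k) covers 7:k
9(j) covers 8:k
floor of heap: 0:l
completions by unplaced set U, small U first (add the entries for U minus each lowest piece of U):
  |U|=1: {9}:1
  |U|=2: {8,9}:1
  |U|=3: {7,8,9}:1
  |U|=4: {5,7,8,9}:1  {6,7,8,9}:1
  |U|=5: {4,5,7,8,9}:1  {5,6,7,8,9}:2
  |U|=6: {4,5,6,7,8,9}:3
  |U|=7: {3,4,5,6,7,8,9}:3
  |U|=8: {2,3,4,5,6,7,8,9}:3
  start at 0(l): 3

3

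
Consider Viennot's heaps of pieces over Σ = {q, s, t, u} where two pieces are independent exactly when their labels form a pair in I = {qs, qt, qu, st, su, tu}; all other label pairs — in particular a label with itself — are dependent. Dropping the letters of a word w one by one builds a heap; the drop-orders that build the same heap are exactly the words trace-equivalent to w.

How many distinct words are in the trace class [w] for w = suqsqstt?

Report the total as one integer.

1680

piece 0:s — minimal
piece 1:u — minimal
piece 2:q — minimal
piece 3:s rests on {0:s}
piece 4:q rests on {2:q}
piece 5:s rests on {3:s}
piece 6:t — minimal
piece 7:t rests on {6:t}
minimal pieces: {0:s, 1:u, 2:q, 6:t}
ways to finish when only these pieces remain (= sum over removing one remaining piece with nothing left below it):
  1 left: {1}→1  {4}→1  {5}→1  {7}→1
  2 left: {1,4}→2  {1,5}→2  {1,7}→2  {2,4}→1  {3,5}→1  {4,5}→2  {4,7}→2  {5,7}→2  {6,7}→1
  3 left: {0,3,5}→1  {1,2,4}→3  {1,3,5}→3  {1,4,5}→6  {1,4,7}→6  {1,5,7}→6  {1,6,7}→3  {2,4,5}→3  {2,4,7}→3  {3,4,5}→3  {3,5,7}→3  {4,5,7}→6  {4,6,7}→3  {5,6,7}→3
  4 left: {0,1,3,5}→4  {0,3,4,5}→4  {0,3,5,7}→4  {1,2,4,5}→12  {1,2,4,7}→12  {1,3,4,5}→12  {1,3,5,7}→12  {1,4,5,7}→24  {1,4,6,7}→12  {1,5,6,7}→12  {2,3,4,5}→6  {2,4,5,7}→12  {2,4,6,7}→6  {3,4,5,7}→12  {3,5,6,7}→6  {4,5,6,7}→12
  5 left: {0,1,3,4,5}→20  {0,1,3,5,7}→20  {0,2,3,4,5}→10  {0,3,4,5,7}→20  {0,3,5,6,7}→10  {1,2,3,4,5}→30  {1,2,4,5,7}→60  {1,2,4,6,7}→30  {1,3,4,5,7}→60  {1,3,5,6,7}→30  {1,4,5,6,7}→60  {2,3,4,5,7}→30  {2,4,5,6,7}→30  {3,4,5,6,7}→30
  6 left: {0,1,2,3,4,5}→60  {0,1,3,4,5,7}→120  {0,1,3,5,6,7}→60  {0,2,3,4,5,7}→60  {0,3,4,5,6,7}→60  {1,2,3,4,5,7}→180  {1,2,4,5,6,7}→180  {1,3,4,5,6,7}→180  {2,3,4,5,6,7}→90
  placing 0:s first → 630 extensions
  placing 1:u first → 210 extensions
  placing 2:q first → 420 extensions
  placing 6:t first → 420 extensions
total linear extensions = 1680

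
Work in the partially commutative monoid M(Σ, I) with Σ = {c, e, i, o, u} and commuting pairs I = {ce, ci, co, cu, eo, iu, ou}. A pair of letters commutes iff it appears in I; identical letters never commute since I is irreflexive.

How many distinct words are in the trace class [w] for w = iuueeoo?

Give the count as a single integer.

#0=i has no predecessor
#1=u has no predecessor
#2=u depends on [1:u]
#3=e depends on [0:i, 2:u]
#4=e depends on [3:e]
#5=o depends on [0:i]
#6=o depends on [5:o]
sources: [0:i, 1:u]
N(rest) = Σ N(rest − s) over sources s of rest; N(one piece) = 1:
  size 1 → [4]=1  [6]=1
  size 2 → [3,4]=1  [4,6]=2  [5,6]=1
  size 3 → [2,3,4]=1  [3,4,6]=3  [4,5,6]=3
  size 4 → [1,2,3,4]=1  [2,3,4,6]=4  [3,4,5,6]=6
  size 5 → [0,3,4,5,6]=6  [1,2,3,4,6]=5  [2,3,4,5,6]=10
  first=0(i) contributes 15
  first=1(u) contributes 16
|[w]| = 31

31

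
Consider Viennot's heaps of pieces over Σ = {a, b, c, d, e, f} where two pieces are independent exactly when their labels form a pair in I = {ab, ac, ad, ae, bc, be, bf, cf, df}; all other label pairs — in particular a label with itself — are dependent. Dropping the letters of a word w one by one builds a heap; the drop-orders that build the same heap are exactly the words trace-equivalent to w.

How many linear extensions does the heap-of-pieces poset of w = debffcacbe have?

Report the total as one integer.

0(d) covers ∅
1(e) covers 0:d
2(b) covers 0:d
3(f) covers 1:e
4(f) covers 3:f
5(c) covers 1:e
6(a) covers 4:f
7(c) covers 5:c
8(b) covers 2:b
9(e) covers 4:f, 7:c
floor of heap: 0:d
completions by unplaced set U, small U first (add the entries for U minus each lowest piece of U):
  |U|=1: {6}:1  {8}:1  {9}:1
  |U|=2: {2,8}:1  {6,8}:2  {6,9}:2  {7,9}:1  {8,9}:2
  |U|=3: {2,6,8}:3  {2,8,9}:3  {4,6,9}:2  {5,7,9}:1  {6,7,9}:3  {6,8,9}:6  {7,8,9}:3
  |U|=4: {2,6,8,9}:12  {2,7,8,9}:6  {3,4,6,9}:2  {4,6,7,9}:5  {4,6,8,9}:8  {5,6,7,9}:4  {5,7,8,9}:4  {6,7,8,9}:12
  |U|=5: {2,4,6,8,9}:20  {2,5,7,8,9}:10  {2,6,7,8,9}:30  {3,4,6,7,9}:7  {3,4,6,8,9}:10  {4,5,6,7,9}:9  {4,6,7,8,9}:25  {5,6,7,8,9}:20
  |U|=6: {2,3,4,6,8,9}:30  {2,4,6,7,8,9}:75  {2,5,6,7,8,9}:60  {3,4,5,6,7,9}:16  {3,4,6,7,8,9}:42  {4,5,6,7,8,9}:54
  |U|=7: {1,3,4,5,6,7,9}:16  {2,3,4,6,7,8,9}:147  {2,4,5,6,7,8,9}:189  {3,4,5,6,7,8,9}:112
  |U|=8: {1,3,4,5,6,7,8,9}:128  {2,3,4,5,6,7,8,9}:448
  start at 0(d): 576

576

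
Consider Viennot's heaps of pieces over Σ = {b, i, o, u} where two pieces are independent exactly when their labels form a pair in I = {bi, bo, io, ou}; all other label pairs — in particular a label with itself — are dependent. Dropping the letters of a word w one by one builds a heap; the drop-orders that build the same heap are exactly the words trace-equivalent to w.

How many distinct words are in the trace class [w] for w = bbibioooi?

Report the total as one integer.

1680

#0=b has no predecessor
#1=b depends on [0:b]
#2=i has no predecessor
#3=b depends on [1:b]
#4=i depends on [2:i]
#5=o has no predecessor
#6=o depends on [5:o]
#7=o depends on [6:o]
#8=i depends on [4:i]
sources: [0:b, 2:i, 5:o]
N(rest) = Σ N(rest − s) over sources s of rest; N(one piece) = 1:
  size 1 → [3]=1  [7]=1  [8]=1
  size 2 → [1,3]=1  [3,7]=2  [3,8]=2  [4,8]=1  [6,7]=1  [7,8]=2
  size 3 → [0,1,3]=1  [1,3,7]=3  [1,3,8]=3  [2,4,8]=1  [3,4,8]=3  [3,6,7]=3  [3,7,8]=6  [4,7,8]=3  [5,6,7]=1  [6,7,8]=3
  size 4 → [0,1,3,7]=4  [0,1,3,8]=4  [1,3,4,8]=6  [1,3,6,7]=6  [1,3,7,8]=12  [2,3,4,8]=4  [2,4,7,8]=4  [3,4,7,8]=12  [3,5,6,7]=4  [3,6,7,8]=12  [4,6,7,8]=6  [5,6,7,8]=4
  size 5 → [0,1,3,4,8]=10  [0,1,3,6,7]=10  [0,1,3,7,8]=20  [1,2,3,4,8]=10  [1,3,4,7,8]=30  [1,3,5,6,7]=10  [1,3,6,7,8]=30  [2,3,4,7,8]=20  [2,4,6,7,8]=10  [3,4,6,7,8]=30  [3,5,6,7,8]=20  [4,5,6,7,8]=10
  size 6 → [0,1,2,3,4,8]=20  [0,1,3,4,7,8]=60  [0,1,3,5,6,7]=20  [0,1,3,6,7,8]=60  [1,2,3,4,7,8]=60  [1,3,4,6,7,8]=90  [1,3,5,6,7,8]=60  [2,3,4,6,7,8]=60  [2,4,5,6,7,8]=20  [3,4,5,6,7,8]=60
  size 7 → [0,1,2,3,4,7,8]=140  [0,1,3,4,6,7,8]=210  [0,1,3,5,6,7,8]=140  [1,2,3,4,6,7,8]=210  [1,3,4,5,6,7,8]=210  [2,3,4,5,6,7,8]=140
  first=0(b) contributes 560
  first=2(i) contributes 560
  first=5(o) contributes 560
|[w]| = 1680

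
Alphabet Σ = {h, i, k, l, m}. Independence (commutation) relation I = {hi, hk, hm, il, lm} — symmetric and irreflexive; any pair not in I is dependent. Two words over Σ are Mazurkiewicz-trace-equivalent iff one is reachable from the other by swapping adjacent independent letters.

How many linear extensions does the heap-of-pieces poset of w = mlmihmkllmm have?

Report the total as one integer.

140

piece 0:m — minimal
piece 1:l — minimal
piece 2:m rests on {0:m}
piece 3:i rests on {2:m}
piece 4:h rests on {1:l}
piece 5:m rests on {3:i}
piece 6:k rests on {1:l, 5:m}
piece 7:l rests on {4:h, 6:k}
piece 8:l rests on {7:l}
piece 9:m rests on {6:k}
piece 10:m rests on {9:m}
minimal pieces: {0:m, 1:l}
ways to finish when only these pieces remain (= sum over removing one remaining piece with nothing left below it):
  1 left: {8}→1  {10}→1
  2 left: {7,8}→1  {8,10}→2  {9,10}→1
  3 left: {4,7,8}→1  {7,8,10}→3  {8,9,10}→3
  4 left: {4,7,8,10}→4  {7,8,9,10}→6
  5 left: {4,7,8,9,10}→10  {6,7,8,9,10}→6
  6 left: {4,6,7,8,9,10}→16  {5,6,7,8,9,10}→6
  7 left: {1,4,6,7,8,9,10}→16  {3,5,6,7,8,9,10}→6  {4,5,6,7,8,9,10}→22
  8 left: {1,4,5,6,7,8,9,10}→38  {2,3,5,6,7,8,9,10}→6  {3,4,5,6,7,8,9,10}→28
  9 left: {0,2,3,5,6,7,8,9,10}→6  {1,3,4,5,6,7,8,9,10}→66  {2,3,4,5,6,7,8,9,10}→34
  placing 0:m first → 100 extensions
  placing 1:l first → 40 extensions
total linear extensions = 140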